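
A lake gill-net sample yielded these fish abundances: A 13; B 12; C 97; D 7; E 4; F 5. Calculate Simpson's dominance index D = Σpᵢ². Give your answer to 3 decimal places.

0.515

Total N = 13+12+97+7+4+5 = 138, so the proportions are 0.0942, 0.08696, 0.7029, 0.05072, 0.02899, 0.03623 (working shown to 5 dp, full precision carried).
D = 0.0942² + 0.08696² + 0.7029² + 0.05072² + 0.02899² + 0.03623² = 0.00887 + 0.00756 + 0.49407 + 0.00257 + 0.00084 + 0.00131 = 0.51523.
To 3 decimal places, D = 0.515.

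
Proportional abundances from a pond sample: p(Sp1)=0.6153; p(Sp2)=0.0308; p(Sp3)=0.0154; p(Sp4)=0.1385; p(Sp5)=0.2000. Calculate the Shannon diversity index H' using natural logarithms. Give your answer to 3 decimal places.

Each pᵢ ln pᵢ term (working shown to 5 dp, full precision carried): 0.6153×(-0.48565)=-0.29882, 0.0308×(-3.48024)=-0.10719, 0.0154×(-4.17339)=-0.06427, 0.1385×(-1.97688)=-0.27380, 0.2×(-1.60944)=-0.32189.
Sum = -1.06597, so H' = 1.066.

1.066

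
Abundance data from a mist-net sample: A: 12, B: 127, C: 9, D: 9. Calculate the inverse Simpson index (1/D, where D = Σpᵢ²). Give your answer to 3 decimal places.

1.500

Total N = 12+127+9+9 = 157, so the proportions are 0.076433, 0.808917, 0.057325, 0.057325 (working shown to 6 dp, full precision carried).
D = 0.076433² + 0.808917² + 0.057325² + 0.057325² = 0.005842 + 0.654347 + 0.003286 + 0.003286 = 0.666761.
So 1/D = 1.49979, i.e. 1.500 to 3 decimal places.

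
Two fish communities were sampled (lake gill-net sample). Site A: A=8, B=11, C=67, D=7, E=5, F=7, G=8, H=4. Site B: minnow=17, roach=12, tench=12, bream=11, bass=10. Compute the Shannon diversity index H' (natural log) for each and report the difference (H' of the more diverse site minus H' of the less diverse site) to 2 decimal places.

Site A: N=117, proportions 0.06838, 0.09402, 0.57265, 0.05983, 0.04274, 0.05983, 0.06838, 0.03419, giving H' = 1.49553 (working shown to 5 dp, full precision carried).
Site B: N=62, proportions 0.27419, 0.19355, 0.19355, 0.17742, 0.16129, giving H' = 1.59157.
Difference = |1.49553 − 1.59157| = 0.09604, i.e. 0.10 to 2 decimal places.

0.10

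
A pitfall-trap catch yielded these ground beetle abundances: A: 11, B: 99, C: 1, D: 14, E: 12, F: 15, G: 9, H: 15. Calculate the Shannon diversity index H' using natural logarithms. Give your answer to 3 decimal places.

Total N = 11+99+1+14+12+15+9+15 = 176, so the proportions are 0.0625, 0.5625, 0.00568, 0.07955, 0.06818, 0.08523, 0.05114, 0.08523 (working shown to 5 dp, full precision carried).
Each pᵢ ln pᵢ term: 0.0625×(-2.77259)=-0.17329, 0.5625×(-0.57536)=-0.32364, 0.00568×(-5.17048)=-0.02938, 0.07955×(-2.53143)=-0.20136, 0.06818×(-2.68558)=-0.18311, 0.08523×(-2.46243)=-0.20987, 0.05114×(-2.97326)=-0.15204, 0.08523×(-2.46243)=-0.20987.
Sum = -1.48255, so H' = 1.483.

1.483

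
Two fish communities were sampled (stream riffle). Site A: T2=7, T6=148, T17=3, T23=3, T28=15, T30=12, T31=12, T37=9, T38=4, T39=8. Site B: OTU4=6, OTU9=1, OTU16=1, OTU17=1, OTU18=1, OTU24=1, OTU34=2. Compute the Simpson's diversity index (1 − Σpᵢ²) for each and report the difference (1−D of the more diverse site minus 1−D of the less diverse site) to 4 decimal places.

Site A: N=221, proportions 0.031674, 0.669683, 0.013575, 0.013575, 0.067873, 0.054299, 0.054299, 0.040724, 0.0181, 0.036199, giving 1−D = 0.536353 (working shown to 6 dp, full precision carried).
Site B: N=13, proportions 0.461538, 0.076923, 0.076923, 0.076923, 0.076923, 0.076923, 0.153846, giving 1−D = 0.733728.
Difference = |0.536353 − 0.733728| = 0.197375, i.e. 0.1974 to 4 decimal places.

0.1974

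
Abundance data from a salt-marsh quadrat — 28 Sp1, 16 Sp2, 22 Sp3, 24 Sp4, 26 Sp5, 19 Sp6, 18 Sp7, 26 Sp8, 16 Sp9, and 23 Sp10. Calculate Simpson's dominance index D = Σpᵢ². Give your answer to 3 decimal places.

0.104

Total N = 28+16+22+24+26+19+18+26+16+23 = 218, so the proportions are 0.12844, 0.07339, 0.10092, 0.11009, 0.11927, 0.08716, 0.08257, 0.11927, 0.07339, 0.1055 (working shown to 5 dp, full precision carried).
D = 0.12844² + 0.07339² + 0.10092² + 0.11009² + 0.11927² + 0.08716² + 0.08257² + 0.11927² + 0.07339² + 0.1055² = 0.01650 + 0.00539 + 0.01018 + 0.01212 + 0.01422 + 0.00760 + 0.00682 + 0.01422 + 0.00539 + 0.01113 = 0.10357.
To 3 decimal places, D = 0.104.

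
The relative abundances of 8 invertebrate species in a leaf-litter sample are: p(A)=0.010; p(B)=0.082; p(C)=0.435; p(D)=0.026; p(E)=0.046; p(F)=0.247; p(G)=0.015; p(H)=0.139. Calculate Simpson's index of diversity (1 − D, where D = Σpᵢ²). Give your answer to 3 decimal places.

D = 0.01² + 0.082² + 0.435² + 0.026² + 0.046² + 0.247² + 0.015² + 0.139² = 0.00010 + 0.00672 + 0.18923 + 0.00068 + 0.00212 + 0.06101 + 0.00022 + 0.01932 = 0.27940 (working shown to 5 dp, full precision carried).
So 1 − D = 0.72060, i.e. 0.721 to 3 decimal places.

0.721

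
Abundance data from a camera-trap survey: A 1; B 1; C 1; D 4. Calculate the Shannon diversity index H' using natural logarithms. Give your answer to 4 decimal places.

1.1537

Total N = 1+1+1+4 = 7, so the proportions are 0.142857, 0.142857, 0.142857, 0.571429 (working shown to 6 dp, full precision carried).
Each pᵢ ln pᵢ term: 0.142857×(-1.945910)=-0.277987, 0.142857×(-1.945910)=-0.277987, 0.142857×(-1.945910)=-0.277987, 0.571429×(-0.559616)=-0.319780.
Sum = -1.153742, so H' = 1.1537.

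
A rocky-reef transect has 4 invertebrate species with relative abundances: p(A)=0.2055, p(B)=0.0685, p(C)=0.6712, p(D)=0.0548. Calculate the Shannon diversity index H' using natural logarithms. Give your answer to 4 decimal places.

Each pᵢ ln pᵢ term (working shown to 7 dp, full precision carried): 0.2055×(-1.5823092)=-0.3251645, 0.0685×(-2.6809215)=-0.1836431, 0.6712×(-0.3986881)=-0.2675995, 0.0548×(-2.9040651)=-0.1591428.
Sum = -0.9355499, so H' = 0.9355.

0.9355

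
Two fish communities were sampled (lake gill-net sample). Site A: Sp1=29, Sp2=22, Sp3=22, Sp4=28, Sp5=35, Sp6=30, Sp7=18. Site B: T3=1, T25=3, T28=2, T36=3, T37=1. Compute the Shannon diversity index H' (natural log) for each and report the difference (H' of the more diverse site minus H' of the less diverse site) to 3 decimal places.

0.420

Site A: N=184, proportions 0.15761, 0.11957, 0.11957, 0.15217, 0.19022, 0.16304, 0.09783, giving H' = 1.92440 (working shown to 5 dp, full precision carried).
Site B: N=10, proportions 0.1, 0.3, 0.2, 0.3, 0.1, giving H' = 1.50479.
Difference = |1.92440 − 1.50479| = 0.41961, i.e. 0.420 to 3 decimal places.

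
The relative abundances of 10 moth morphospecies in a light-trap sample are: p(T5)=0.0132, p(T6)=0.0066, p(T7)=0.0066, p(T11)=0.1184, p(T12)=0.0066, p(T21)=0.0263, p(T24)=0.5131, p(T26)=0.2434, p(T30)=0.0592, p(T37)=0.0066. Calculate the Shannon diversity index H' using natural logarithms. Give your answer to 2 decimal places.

1.39

Each pᵢ ln pᵢ term (working shown to 4 dp, full precision carried): 0.0132×(-4.3275)=-0.0571, 0.0066×(-5.0207)=-0.0331, 0.0066×(-5.0207)=-0.0331, 0.1184×(-2.1337)=-0.2526, 0.0066×(-5.0207)=-0.0331, 0.0263×(-3.6382)=-0.0957, 0.5131×(-0.6673)=-0.3424, 0.2434×(-1.4130)=-0.3439, 0.0592×(-2.8268)=-0.1673, 0.0066×(-5.0207)=-0.0331.
Sum = -1.3917, so H' = 1.39.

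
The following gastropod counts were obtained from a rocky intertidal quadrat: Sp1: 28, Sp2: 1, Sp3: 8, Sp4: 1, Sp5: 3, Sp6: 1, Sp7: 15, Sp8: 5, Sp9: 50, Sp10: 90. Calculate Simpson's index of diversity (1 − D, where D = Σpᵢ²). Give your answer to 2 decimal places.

Total N = 28+1+8+1+3+1+15+5+50+90 = 202, so the proportions are 0.1386, 0.005, 0.0396, 0.005, 0.0149, 0.005, 0.0743, 0.0248, 0.2475, 0.4455 (working shown to 4 dp, full precision carried).
D = 0.1386² + 0.005² + 0.0396² + 0.005² + 0.0149² + 0.005² + 0.0743² + 0.0248² + 0.2475² + 0.4455² = 0.0192 + 0.0000 + 0.0016 + 0.0000 + 0.0002 + 0.0000 + 0.0055 + 0.0006 + 0.0613 + 0.1985 = 0.2870.
So 1 − D = 0.7130, i.e. 0.71 to 2 decimal places.

0.71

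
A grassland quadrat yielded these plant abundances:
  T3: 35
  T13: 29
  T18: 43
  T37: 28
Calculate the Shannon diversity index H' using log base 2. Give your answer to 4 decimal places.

1.9780

Total N = 35+29+43+28 = 135, so the proportions are 0.259259, 0.214815, 0.318519, 0.207407 (working shown to 6 dp, full precision carried).
Each pᵢ log₂ pᵢ term: 0.259259×(-1.947533)=-0.504916, 0.214815×(-2.218835)=-0.476639, 0.318519×(-1.650551)=-0.525731, 0.207407×(-2.269461)=-0.470703.
Sum = -1.977988, so H' = 1.9780.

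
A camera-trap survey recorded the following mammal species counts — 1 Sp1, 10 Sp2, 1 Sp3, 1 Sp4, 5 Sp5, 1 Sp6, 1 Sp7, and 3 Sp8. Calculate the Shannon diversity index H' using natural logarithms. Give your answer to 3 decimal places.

Total N = 1+10+1+1+5+1+1+3 = 23, so the proportions are 0.04348, 0.43478, 0.04348, 0.04348, 0.21739, 0.04348, 0.04348, 0.13043 (working shown to 5 dp, full precision carried).
Each pᵢ ln pᵢ term: 0.04348×(-3.13549)=-0.13633, 0.43478×(-0.83291)=-0.36213, 0.04348×(-3.13549)=-0.13633, 0.04348×(-3.13549)=-0.13633, 0.21739×(-1.52606)=-0.33175, 0.04348×(-3.13549)=-0.13633, 0.04348×(-3.13549)=-0.13633, 0.13043×(-2.03688)=-0.26568.
Sum = -1.64120, so H' = 1.641.

1.641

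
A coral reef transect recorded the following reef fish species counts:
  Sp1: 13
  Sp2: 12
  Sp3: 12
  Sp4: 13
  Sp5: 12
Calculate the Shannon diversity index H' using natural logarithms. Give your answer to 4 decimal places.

1.6087

Total N = 13+12+12+13+12 = 62, so the proportions are 0.209677, 0.193548, 0.193548, 0.209677, 0.193548 (working shown to 6 dp, full precision carried).
Each pᵢ ln pᵢ term: 0.209677×(-1.562185)=-0.327555, 0.193548×(-1.642228)=-0.317851, 0.193548×(-1.642228)=-0.317851, 0.209677×(-1.562185)=-0.327555, 0.193548×(-1.642228)=-0.317851.
Sum = -1.608661, so H' = 1.6087.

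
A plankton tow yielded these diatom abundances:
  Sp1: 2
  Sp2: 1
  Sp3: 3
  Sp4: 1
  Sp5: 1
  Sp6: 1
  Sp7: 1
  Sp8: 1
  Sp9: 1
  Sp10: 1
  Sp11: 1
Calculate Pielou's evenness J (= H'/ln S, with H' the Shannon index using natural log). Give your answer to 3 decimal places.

0.961

Total N = 2+1+3+1+1+1+1+1+1+1+1 = 14, so the proportions are 0.14286, 0.07143, 0.21429, 0.07143, 0.07143, 0.07143, 0.07143, 0.07143, 0.07143, 0.07143, 0.07143 (working shown to 5 dp, full precision carried).
H' = −Σ pᵢ ln pᵢ = −((-0.27799) + (-0.18850) + (-0.33010) + (-0.18850) + (-0.18850) + (-0.18850) + (-0.18850) + (-0.18850) + (-0.18850) + (-0.18850) + (-0.18850)) = 2.30462.
With S = 11 species, ln S = 2.39790, so J = 2.30462/2.39790 = 0.96110, i.e. 0.961 to 3 decimal places.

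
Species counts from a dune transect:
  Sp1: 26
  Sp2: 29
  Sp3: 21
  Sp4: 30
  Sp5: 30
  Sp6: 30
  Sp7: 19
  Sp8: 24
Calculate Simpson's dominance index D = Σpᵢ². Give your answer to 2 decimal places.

Total N = 26+29+21+30+30+30+19+24 = 209, so the proportions are 0.1244, 0.1388, 0.1005, 0.1435, 0.1435, 0.1435, 0.0909, 0.1148 (working shown to 4 dp, full precision carried).
D = 0.1244² + 0.1388² + 0.1005² + 0.1435² + 0.1435² + 0.1435² + 0.0909² + 0.1148² = 0.0155 + 0.0193 + 0.0101 + 0.0206 + 0.0206 + 0.0206 + 0.0083 + 0.0132 = 0.1281.
To 2 decimal places, D = 0.13.

0.13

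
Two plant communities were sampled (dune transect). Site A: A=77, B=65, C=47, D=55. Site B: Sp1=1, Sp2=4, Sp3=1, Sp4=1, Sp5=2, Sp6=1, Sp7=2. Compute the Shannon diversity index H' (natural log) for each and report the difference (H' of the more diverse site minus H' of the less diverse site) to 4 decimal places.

Site A: N=244, proportions 0.3155738, 0.2663934, 0.192623, 0.2254098, giving H' = 1.3694287 (working shown to 7 dp, full precision carried).
Site B: N=12, proportions 0.0833333, 0.3333333, 0.0833333, 0.0833333, 0.1666667, 0.0833333, 0.1666667, giving H' = 1.7917595.
Difference = |1.3694287 − 1.7917595| = 0.4223308, i.e. 0.4223 to 4 decimal places.

0.4223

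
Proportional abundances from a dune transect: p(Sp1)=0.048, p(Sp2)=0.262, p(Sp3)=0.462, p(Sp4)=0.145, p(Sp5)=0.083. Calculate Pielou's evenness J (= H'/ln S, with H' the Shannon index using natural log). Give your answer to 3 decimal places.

H' = −Σ pᵢ ln pᵢ = −((-0.14575) + (-0.35093) + (-0.35675) + (-0.28000) + (-0.20658)) = 1.34001 (working shown to 5 dp, full precision carried).
With S = 5 species, ln S = 1.60944, so J = 1.34001/1.60944 = 0.83260, i.e. 0.833 to 3 decimal places.

0.833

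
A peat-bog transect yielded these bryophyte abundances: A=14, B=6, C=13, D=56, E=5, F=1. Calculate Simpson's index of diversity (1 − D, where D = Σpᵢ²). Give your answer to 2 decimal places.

0.61

Total N = 14+6+13+56+5+1 = 95, so the proportions are 0.1474, 0.0632, 0.1368, 0.5895, 0.0526, 0.0105 (working shown to 4 dp, full precision carried).
D = 0.1474² + 0.0632² + 0.1368² + 0.5895² + 0.0526² + 0.0105² = 0.0217 + 0.0040 + 0.0187 + 0.3475 + 0.0028 + 0.0001 = 0.3948.
So 1 − D = 0.6052, i.e. 0.61 to 2 decimal places.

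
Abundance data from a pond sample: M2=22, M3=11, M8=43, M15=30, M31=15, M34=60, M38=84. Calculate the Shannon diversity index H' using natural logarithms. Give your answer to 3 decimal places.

Total N = 22+11+43+30+15+60+84 = 265, so the proportions are 0.08302, 0.04151, 0.16226, 0.11321, 0.0566, 0.22642, 0.31698 (working shown to 5 dp, full precision carried).
Each pᵢ ln pᵢ term: 0.08302×(-2.48869)=-0.20661, 0.04151×(-3.18183)=-0.13208, 0.16226×(-1.81853)=-0.29508, 0.11321×(-2.17853)=-0.24663, 0.0566×(-2.87168)=-0.16255, 0.22642×(-1.48539)=-0.33631, 0.31698×(-1.14891)=-0.36418.
Sum = -1.74344, so H' = 1.743.

1.743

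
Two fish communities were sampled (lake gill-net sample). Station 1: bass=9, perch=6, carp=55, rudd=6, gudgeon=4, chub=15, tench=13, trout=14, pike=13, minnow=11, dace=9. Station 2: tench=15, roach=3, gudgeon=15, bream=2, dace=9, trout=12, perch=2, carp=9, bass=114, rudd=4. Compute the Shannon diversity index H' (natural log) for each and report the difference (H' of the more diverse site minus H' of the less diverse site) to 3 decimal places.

Station 1: N=155, proportions 0.05806, 0.03871, 0.35484, 0.03871, 0.02581, 0.09677, 0.08387, 0.09032, 0.08387, 0.07097, 0.05806, giving H' = 2.09096 (working shown to 5 dp, full precision carried).
Station 2: N=185, proportions 0.08108, 0.01622, 0.08108, 0.01081, 0.04865, 0.06486, 0.01081, 0.04865, 0.61622, 0.02162, giving H' = 1.42495.
Difference = |2.09096 − 1.42495| = 0.66601, i.e. 0.666 to 3 decimal places.

0.666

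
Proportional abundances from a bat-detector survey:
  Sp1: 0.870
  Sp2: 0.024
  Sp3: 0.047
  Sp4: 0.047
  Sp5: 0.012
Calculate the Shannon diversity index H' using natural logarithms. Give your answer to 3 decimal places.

Each pᵢ ln pᵢ term (working shown to 5 dp, full precision carried): 0.87×(-0.13926)=-0.12116, 0.024×(-3.72970)=-0.08951, 0.047×(-3.05761)=-0.14371, 0.047×(-3.05761)=-0.14371, 0.012×(-4.42285)=-0.05307.
Sum = -0.55116, so H' = 0.551.

0.551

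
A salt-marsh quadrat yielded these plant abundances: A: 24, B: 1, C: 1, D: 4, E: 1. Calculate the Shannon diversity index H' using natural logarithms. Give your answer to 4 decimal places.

0.7947

Total N = 24+1+1+4+1 = 31, so the proportions are 0.774194, 0.032258, 0.032258, 0.129032, 0.032258 (working shown to 6 dp, full precision carried).
Each pᵢ ln pᵢ term: 0.774194×(-0.255933)=-0.198142, 0.032258×(-3.433987)=-0.110774, 0.032258×(-3.433987)=-0.110774, 0.129032×(-2.047693)=-0.264218, 0.032258×(-3.433987)=-0.110774.
Sum = -0.794682, so H' = 0.7947.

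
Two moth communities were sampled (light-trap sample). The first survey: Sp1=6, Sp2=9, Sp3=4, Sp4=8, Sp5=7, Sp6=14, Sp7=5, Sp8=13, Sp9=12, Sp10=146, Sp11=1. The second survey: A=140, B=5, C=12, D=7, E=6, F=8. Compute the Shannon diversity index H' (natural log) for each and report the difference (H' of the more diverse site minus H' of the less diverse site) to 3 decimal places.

The first survey: N=225, proportions 0.02667, 0.04, 0.01778, 0.03556, 0.03111, 0.06222, 0.02222, 0.05778, 0.05333, 0.64889, 0.00444, giving H' = 1.40681 (working shown to 5 dp, full precision carried).
The second survey: N=178, proportions 0.78652, 0.02809, 0.06742, 0.03933, 0.03371, 0.04494, giving H' = 0.85199.
Difference = |1.40681 − 0.85199| = 0.55482, i.e. 0.555 to 3 decimal places.

0.555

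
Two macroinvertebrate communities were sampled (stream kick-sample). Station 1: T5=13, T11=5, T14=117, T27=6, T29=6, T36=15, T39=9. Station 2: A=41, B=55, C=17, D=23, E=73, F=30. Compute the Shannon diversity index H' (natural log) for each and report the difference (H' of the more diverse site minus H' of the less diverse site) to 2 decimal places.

0.51

Station 1: N=171, proportions 0.076, 0.0292, 0.6842, 0.0351, 0.0351, 0.0877, 0.0526, giving H' = 1.1623 (working shown to 4 dp, full precision carried).
Station 2: N=239, proportions 0.1715, 0.2301, 0.0711, 0.0962, 0.3054, 0.1255, giving H' = 1.6765.
Difference = |1.1623 − 1.6765| = 0.5142, i.e. 0.51 to 2 decimal places.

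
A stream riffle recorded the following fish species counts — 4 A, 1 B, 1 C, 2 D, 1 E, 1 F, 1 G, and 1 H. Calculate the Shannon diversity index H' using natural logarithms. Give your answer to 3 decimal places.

Total N = 4+1+1+2+1+1+1+1 = 12, so the proportions are 0.33333, 0.08333, 0.08333, 0.16667, 0.08333, 0.08333, 0.08333, 0.08333 (working shown to 5 dp, full precision carried).
Each pᵢ ln pᵢ term: 0.33333×(-1.09861)=-0.36620, 0.08333×(-2.48491)=-0.20708, 0.08333×(-2.48491)=-0.20708, 0.16667×(-1.79176)=-0.29863, 0.08333×(-2.48491)=-0.20708, 0.08333×(-2.48491)=-0.20708, 0.08333×(-2.48491)=-0.20708, 0.08333×(-2.48491)=-0.20708.
Sum = -1.90728, so H' = 1.907.

1.907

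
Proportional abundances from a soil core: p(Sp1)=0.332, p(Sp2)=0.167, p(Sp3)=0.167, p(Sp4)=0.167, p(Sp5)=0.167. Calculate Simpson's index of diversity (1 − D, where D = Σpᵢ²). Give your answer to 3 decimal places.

0.778

D = 0.332² + 0.167² + 0.167² + 0.167² + 0.167² = 0.11022 + 0.02789 + 0.02789 + 0.02789 + 0.02789 = 0.22178 (working shown to 5 dp, full precision carried).
So 1 − D = 0.77822, i.e. 0.778 to 3 decimal places.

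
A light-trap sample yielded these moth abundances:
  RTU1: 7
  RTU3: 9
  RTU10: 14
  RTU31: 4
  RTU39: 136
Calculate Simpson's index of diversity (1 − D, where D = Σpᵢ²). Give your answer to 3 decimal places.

Total N = 7+9+14+4+136 = 170, so the proportions are 0.04118, 0.05294, 0.08235, 0.02353, 0.8 (working shown to 5 dp, full precision carried).
D = 0.04118² + 0.05294² + 0.08235² + 0.02353² + 0.8² = 0.00170 + 0.00280 + 0.00678 + 0.00055 + 0.64000 = 0.65183.
So 1 − D = 0.34817, i.e. 0.348 to 3 decimal places.

0.348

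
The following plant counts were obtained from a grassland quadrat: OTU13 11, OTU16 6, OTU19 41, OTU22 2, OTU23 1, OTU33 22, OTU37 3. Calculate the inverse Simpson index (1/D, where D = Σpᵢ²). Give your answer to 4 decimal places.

3.1661

Total N = 11+6+41+2+1+22+3 = 86, so the proportions are 0.12790698, 0.06976744, 0.47674419, 0.02325581, 0.01162791, 0.25581395, 0.03488372 (working shown to 8 dp, full precision carried).
D = 0.12790698² + 0.06976744² + 0.47674419² + 0.02325581² + 0.01162791² + 0.25581395² + 0.03488372² = 0.01636019 + 0.00486750 + 0.22728502 + 0.00054083 + 0.00013521 + 0.06544078 + 0.00121687 = 0.31584640.
So 1/D = 3.166096, i.e. 3.1661 to 4 decimal places.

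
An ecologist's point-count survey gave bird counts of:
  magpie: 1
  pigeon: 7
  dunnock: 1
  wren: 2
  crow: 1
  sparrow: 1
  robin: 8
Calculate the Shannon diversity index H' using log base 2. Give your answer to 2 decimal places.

2.22

Total N = 1+7+1+2+1+1+8 = 21, so the proportions are 0.0476, 0.3333, 0.0476, 0.0952, 0.0476, 0.0476, 0.381 (working shown to 4 dp, full precision carried).
Each pᵢ log₂ pᵢ term: 0.0476×(-4.3923)=-0.2092, 0.3333×(-1.5850)=-0.5283, 0.0476×(-4.3923)=-0.2092, 0.0952×(-3.3923)=-0.3231, 0.0476×(-4.3923)=-0.2092, 0.0476×(-4.3923)=-0.2092, 0.381×(-1.3923)=-0.5304.
Sum = -2.2184, so H' = 2.22.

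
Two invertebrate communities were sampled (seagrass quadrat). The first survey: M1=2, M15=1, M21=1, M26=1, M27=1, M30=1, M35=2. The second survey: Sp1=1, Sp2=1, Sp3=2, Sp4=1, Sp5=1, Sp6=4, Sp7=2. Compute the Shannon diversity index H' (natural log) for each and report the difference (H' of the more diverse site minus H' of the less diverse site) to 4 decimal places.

The first survey: N=9, proportions 0.222222, 0.111111, 0.111111, 0.111111, 0.111111, 0.111111, 0.222222, giving H' = 1.889159 (working shown to 6 dp, full precision carried).
The second survey: N=12, proportions 0.083333, 0.083333, 0.166667, 0.083333, 0.083333, 0.333333, 0.166667, giving H' = 1.791759.
Difference = |1.889159 − 1.791759| = 0.097400, i.e. 0.0974 to 4 decimal places.

0.0974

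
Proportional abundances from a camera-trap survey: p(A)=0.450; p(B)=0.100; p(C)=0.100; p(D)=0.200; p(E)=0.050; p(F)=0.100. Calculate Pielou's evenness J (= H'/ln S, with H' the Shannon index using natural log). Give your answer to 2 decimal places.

0.85

H' = −Σ pᵢ ln pᵢ = −((-0.3593) + (-0.2303) + (-0.2303) + (-0.3219) + (-0.1498) + (-0.2303)) = 1.5218 (working shown to 4 dp, full precision carried).
With S = 6 species, ln S = 1.7918, so J = 1.5218/1.7918 = 0.8493, i.e. 0.85 to 2 decimal places.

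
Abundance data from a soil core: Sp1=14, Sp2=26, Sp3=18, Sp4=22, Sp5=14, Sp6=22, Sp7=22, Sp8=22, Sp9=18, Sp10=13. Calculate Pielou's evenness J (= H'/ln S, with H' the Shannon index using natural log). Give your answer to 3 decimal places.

Total N = 14+26+18+22+14+22+22+22+18+13 = 191, so the proportions are 0.0733, 0.13613, 0.09424, 0.11518, 0.0733, 0.11518, 0.11518, 0.11518, 0.09424, 0.06806 (working shown to 5 dp, full precision carried).
H' = −Σ pᵢ ln pᵢ = −((-0.19154) + (-0.27146) + (-0.22259) + (-0.24894) + (-0.19154) + (-0.24894) + (-0.24894) + (-0.24894) + (-0.22259) + (-0.18291)) = 2.27838.
With S = 10 species, ln S = 2.30259, so J = 2.27838/2.30259 = 0.98949, i.e. 0.989 to 3 decimal places.

0.989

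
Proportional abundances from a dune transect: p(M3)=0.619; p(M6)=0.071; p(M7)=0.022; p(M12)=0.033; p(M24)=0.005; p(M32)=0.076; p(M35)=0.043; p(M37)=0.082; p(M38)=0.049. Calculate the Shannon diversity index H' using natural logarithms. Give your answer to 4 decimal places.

Each pᵢ ln pᵢ term (working shown to 6 dp, full precision carried): 0.619×(-0.479650)=-0.296903, 0.071×(-2.645075)=-0.187800, 0.022×(-3.816713)=-0.083968, 0.033×(-3.411248)=-0.112571, 0.005×(-5.298317)=-0.026492, 0.076×(-2.577022)=-0.195854, 0.043×(-3.146555)=-0.135302, 0.082×(-2.501036)=-0.205085, 0.049×(-3.015935)=-0.147781.
Sum = -1.391755, so H' = 1.3918.

1.3918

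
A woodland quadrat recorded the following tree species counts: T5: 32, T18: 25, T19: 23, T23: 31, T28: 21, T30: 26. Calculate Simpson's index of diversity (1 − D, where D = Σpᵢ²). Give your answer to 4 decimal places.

Total N = 32+25+23+31+21+26 = 158, so the proportions are 0.202532, 0.158228, 0.14557, 0.196203, 0.132911, 0.164557 (working shown to 6 dp, full precision carried).
D = 0.202532² + 0.158228² + 0.14557² + 0.196203² + 0.132911² + 0.164557² = 0.041019 + 0.025036 + 0.021191 + 0.038495 + 0.017665 + 0.027079 = 0.170485.
So 1 − D = 0.829515, i.e. 0.8295 to 4 decimal places.

0.8295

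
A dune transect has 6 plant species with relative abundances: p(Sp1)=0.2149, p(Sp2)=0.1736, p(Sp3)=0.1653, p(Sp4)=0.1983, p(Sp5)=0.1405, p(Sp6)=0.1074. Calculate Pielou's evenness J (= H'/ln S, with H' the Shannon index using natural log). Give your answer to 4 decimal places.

H' = −Σ pᵢ ln pᵢ = −((-0.330426) + (-0.303974) + (-0.297539) + (-0.320844) + (-0.275738) + (-0.239630)) = 1.768152 (working shown to 6 dp, full precision carried).
With S = 6 species, ln S = 1.791759, so J = 1.768152/1.791759 = 0.986824, i.e. 0.9868 to 4 decimal places.

0.9868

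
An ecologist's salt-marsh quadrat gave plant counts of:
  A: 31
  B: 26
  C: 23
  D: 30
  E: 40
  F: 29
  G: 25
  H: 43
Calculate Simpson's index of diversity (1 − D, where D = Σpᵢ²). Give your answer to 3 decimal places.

Total N = 31+26+23+30+40+29+25+43 = 247, so the proportions are 0.12551, 0.10526, 0.09312, 0.12146, 0.16194, 0.11741, 0.10121, 0.17409 (working shown to 5 dp, full precision carried).
D = 0.12551² + 0.10526² + 0.09312² + 0.12146² + 0.16194² + 0.11741² + 0.10121² + 0.17409² = 0.01575 + 0.01108 + 0.00867 + 0.01475 + 0.02623 + 0.01378 + 0.01024 + 0.03031 = 0.13082.
So 1 − D = 0.86918, i.e. 0.869 to 3 decimal places.

0.869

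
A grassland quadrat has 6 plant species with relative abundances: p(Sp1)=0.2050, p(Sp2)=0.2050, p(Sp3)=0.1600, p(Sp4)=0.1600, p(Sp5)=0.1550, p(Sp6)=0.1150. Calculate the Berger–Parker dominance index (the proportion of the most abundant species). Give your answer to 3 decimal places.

The largest proportion is 0.205, i.e. d = 0.205 to 3 decimal places.

0.205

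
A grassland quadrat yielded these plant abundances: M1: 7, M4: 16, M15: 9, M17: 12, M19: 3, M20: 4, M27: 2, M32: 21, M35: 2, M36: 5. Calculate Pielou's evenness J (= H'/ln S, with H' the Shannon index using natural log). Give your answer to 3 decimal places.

Total N = 7+16+9+12+3+4+2+21+2+5 = 81, so the proportions are 0.08642, 0.19753, 0.11111, 0.14815, 0.03704, 0.04938, 0.02469, 0.25926, 0.02469, 0.06173 (working shown to 5 dp, full precision carried).
H' = −Σ pᵢ ln pᵢ = −((-0.21160) + (-0.32037) + (-0.24414) + (-0.28290) + (-0.12207) + (-0.14855) + (-0.09139) + (-0.34998) + (-0.09139) + (-0.17191)) = 2.03430.
With S = 10 species, ln S = 2.30259, so J = 2.03430/2.30259 = 0.88348, i.e. 0.883 to 3 decimal places.

0.883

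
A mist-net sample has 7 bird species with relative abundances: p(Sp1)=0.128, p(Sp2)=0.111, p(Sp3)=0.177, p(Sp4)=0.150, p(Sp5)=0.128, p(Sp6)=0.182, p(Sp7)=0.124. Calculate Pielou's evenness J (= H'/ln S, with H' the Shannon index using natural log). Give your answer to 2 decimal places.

0.99

H' = −Σ pᵢ ln pᵢ = −((-0.2631) + (-0.2440) + (-0.3065) + (-0.2846) + (-0.2631) + (-0.3101) + (-0.2588)) = 1.9303 (working shown to 4 dp, full precision carried).
With S = 7 species, ln S = 1.9459, so J = 1.9303/1.9459 = 0.9920, i.e. 0.99 to 2 decimal places.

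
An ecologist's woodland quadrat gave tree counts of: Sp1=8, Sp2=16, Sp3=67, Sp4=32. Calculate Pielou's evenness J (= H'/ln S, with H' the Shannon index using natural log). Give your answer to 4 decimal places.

Total N = 8+16+67+32 = 123, so the proportions are 0.065041, 0.130081, 0.544715, 0.260163 (working shown to 6 dp, full precision carried).
H' = −Σ pᵢ ln pᵢ = −((-0.177739) + (-0.265313) + (-0.330910) + (-0.350296)) = 1.124258.
With S = 4 species, ln S = 1.386294, so J = 1.124258/1.386294 = 0.810981, i.e. 0.8110 to 4 decimal places.

0.8110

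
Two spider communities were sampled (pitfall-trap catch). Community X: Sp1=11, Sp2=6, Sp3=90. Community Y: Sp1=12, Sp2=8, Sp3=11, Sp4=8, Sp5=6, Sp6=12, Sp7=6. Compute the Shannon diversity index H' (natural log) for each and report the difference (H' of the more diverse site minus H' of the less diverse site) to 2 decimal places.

Community X: N=107, proportions 0.102804, 0.056075, 0.841121, giving H' = 0.540957 (working shown to 6 dp, full precision carried).
Community Y: N=63, proportions 0.190476, 0.126984, 0.174603, 0.126984, 0.095238, 0.190476, 0.095238, giving H' = 1.908424.
Difference = |0.540957 − 1.908424| = 1.367467, i.e. 1.37 to 2 decimal places.

1.37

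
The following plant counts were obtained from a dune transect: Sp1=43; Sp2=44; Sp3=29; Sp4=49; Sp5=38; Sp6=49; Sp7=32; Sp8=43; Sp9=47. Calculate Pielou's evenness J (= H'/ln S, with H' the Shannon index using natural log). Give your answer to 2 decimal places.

0.99

Total N = 43+44+29+49+38+49+32+43+47 = 374, so the proportions are 0.115, 0.1176, 0.0775, 0.131, 0.1016, 0.131, 0.0856, 0.115, 0.1257 (working shown to 4 dp, full precision carried).
H' = −Σ pᵢ ln pᵢ = −((-0.2487) + (-0.2518) + (-0.1983) + (-0.2663) + (-0.2323) + (-0.2663) + (-0.2104) + (-0.2487) + (-0.2606)) = 2.1833.
With S = 9 species, ln S = 2.1972, so J = 2.1833/2.1972 = 0.9937, i.e. 0.99 to 2 decimal places.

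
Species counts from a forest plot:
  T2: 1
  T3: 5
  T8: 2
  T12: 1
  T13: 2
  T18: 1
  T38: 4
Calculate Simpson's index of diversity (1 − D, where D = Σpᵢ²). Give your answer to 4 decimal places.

0.7969

Total N = 1+5+2+1+2+1+4 = 16, so the proportions are 0.0625, 0.3125, 0.125, 0.0625, 0.125, 0.0625, 0.25 (working shown to 6 dp, full precision carried).
D = 0.0625² + 0.3125² + 0.125² + 0.0625² + 0.125² + 0.0625² + 0.25² = 0.003906 + 0.097656 + 0.015625 + 0.003906 + 0.015625 + 0.003906 + 0.062500 = 0.203125.
So 1 − D = 0.796875, i.e. 0.7969 to 4 decimal places.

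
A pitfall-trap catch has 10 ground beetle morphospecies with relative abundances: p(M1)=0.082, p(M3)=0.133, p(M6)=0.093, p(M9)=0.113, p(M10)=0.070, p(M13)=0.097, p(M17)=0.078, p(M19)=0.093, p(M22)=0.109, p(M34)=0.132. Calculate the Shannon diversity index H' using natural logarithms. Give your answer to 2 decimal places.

2.28

Each pᵢ ln pᵢ term (working shown to 4 dp, full precision carried): 0.082×(-2.5010)=-0.2051, 0.133×(-2.0174)=-0.2683, 0.093×(-2.3752)=-0.2209, 0.113×(-2.1804)=-0.2464, 0.07×(-2.6593)=-0.1861, 0.097×(-2.3330)=-0.2263, 0.078×(-2.5510)=-0.1990, 0.093×(-2.3752)=-0.2209, 0.109×(-2.2164)=-0.2416, 0.132×(-2.0250)=-0.2673.
Sum = -2.2819, so H' = 2.28.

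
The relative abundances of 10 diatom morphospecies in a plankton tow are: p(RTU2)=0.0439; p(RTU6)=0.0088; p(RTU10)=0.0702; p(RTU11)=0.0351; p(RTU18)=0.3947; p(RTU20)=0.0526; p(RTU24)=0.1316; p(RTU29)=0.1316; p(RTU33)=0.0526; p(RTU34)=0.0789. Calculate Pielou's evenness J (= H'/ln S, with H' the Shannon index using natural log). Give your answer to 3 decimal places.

H' = −Σ pᵢ ln pᵢ = −((-0.13722) + (-0.04165) + (-0.18648) + (-0.11757) + (-0.36692) + (-0.15491) + (-0.26688) + (-0.26688) + (-0.15491) + (-0.20037)) = 1.89381 (working shown to 5 dp, full precision carried).
With S = 10 species, ln S = 2.30259, so J = 1.89381/2.30259 = 0.82247, i.e. 0.822 to 3 decimal places.

0.822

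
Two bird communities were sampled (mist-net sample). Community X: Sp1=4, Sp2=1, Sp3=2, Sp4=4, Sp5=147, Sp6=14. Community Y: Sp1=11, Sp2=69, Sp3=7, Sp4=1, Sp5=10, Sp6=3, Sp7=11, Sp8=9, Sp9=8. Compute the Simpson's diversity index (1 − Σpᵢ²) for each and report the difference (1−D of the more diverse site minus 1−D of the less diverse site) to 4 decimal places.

0.4194

Community X: N=172, proportions 0.023256, 0.005814, 0.011628, 0.023256, 0.854651, 0.081395, giving 1−D = 0.261696 (working shown to 6 dp, full precision carried).
Community Y: N=129, proportions 0.085271, 0.534884, 0.054264, 0.007752, 0.077519, 0.023256, 0.085271, 0.069767, 0.062016, giving 1−D = 0.681089.
Difference = |0.261696 − 0.681089| = 0.419393, i.e. 0.4194 to 4 decimal places.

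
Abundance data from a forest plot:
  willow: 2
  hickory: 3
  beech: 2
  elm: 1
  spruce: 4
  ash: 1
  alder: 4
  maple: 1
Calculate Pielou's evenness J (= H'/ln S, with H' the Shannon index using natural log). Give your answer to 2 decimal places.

Total N = 2+3+2+1+4+1+4+1 = 18, so the proportions are 0.1111, 0.1667, 0.1111, 0.0556, 0.2222, 0.0556, 0.2222, 0.0556 (working shown to 4 dp, full precision carried).
H' = −Σ pᵢ ln pᵢ = −((-0.2441) + (-0.2986) + (-0.2441) + (-0.1606) + (-0.3342) + (-0.1606) + (-0.3342) + (-0.1606)) = 1.9371.
With S = 8 species, ln S = 2.0794, so J = 1.9371/2.0794 = 0.9316, i.e. 0.93 to 2 decimal places.

0.93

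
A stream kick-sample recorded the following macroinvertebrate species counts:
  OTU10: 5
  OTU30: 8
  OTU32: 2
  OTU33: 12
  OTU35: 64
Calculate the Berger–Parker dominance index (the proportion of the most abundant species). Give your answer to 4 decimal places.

Total N = 5+8+2+12+64 = 91, so the proportions are 0.054945, 0.087912, 0.021978, 0.131868, 0.703297 (working shown to 6 dp, full precision carried).
The largest proportion is 0.703297, i.e. d = 0.7033 to 4 decimal places.

0.7033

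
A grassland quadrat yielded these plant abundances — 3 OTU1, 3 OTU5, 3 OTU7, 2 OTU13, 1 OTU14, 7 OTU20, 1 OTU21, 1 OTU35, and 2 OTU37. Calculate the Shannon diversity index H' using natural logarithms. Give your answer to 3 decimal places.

Total N = 3+3+3+2+1+7+1+1+2 = 23, so the proportions are 0.13043, 0.13043, 0.13043, 0.08696, 0.04348, 0.30435, 0.04348, 0.04348, 0.08696 (working shown to 5 dp, full precision carried).
Each pᵢ ln pᵢ term: 0.13043×(-2.03688)=-0.26568, 0.13043×(-2.03688)=-0.26568, 0.13043×(-2.03688)=-0.26568, 0.08696×(-2.44235)=-0.21238, 0.04348×(-3.13549)=-0.13633, 0.30435×(-1.18958)=-0.36205, 0.04348×(-3.13549)=-0.13633, 0.04348×(-3.13549)=-0.13633, 0.08696×(-2.44235)=-0.21238.
Sum = -1.99282, so H' = 1.993.

1.993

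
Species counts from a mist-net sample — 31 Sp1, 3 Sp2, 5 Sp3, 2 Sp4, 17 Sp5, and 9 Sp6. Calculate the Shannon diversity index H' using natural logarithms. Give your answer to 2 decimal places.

Total N = 31+3+5+2+17+9 = 67, so the proportions are 0.4627, 0.0448, 0.0746, 0.0299, 0.2537, 0.1343 (working shown to 4 dp, full precision carried).
Each pᵢ ln pᵢ term: 0.4627×(-0.7707)=-0.3566, 0.0448×(-3.1061)=-0.1391, 0.0746×(-2.5953)=-0.1937, 0.0299×(-3.5115)=-0.1048, 0.2537×(-1.3715)=-0.3480, 0.1343×(-2.0075)=-0.2697.
Sum = -1.4118, so H' = 1.41.

1.41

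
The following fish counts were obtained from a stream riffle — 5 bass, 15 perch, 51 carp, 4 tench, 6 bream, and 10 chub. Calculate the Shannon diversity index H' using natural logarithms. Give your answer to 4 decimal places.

Total N = 5+15+51+4+6+10 = 91, so the proportions are 0.054945, 0.164835, 0.56044, 0.043956, 0.065934, 0.10989 (working shown to 6 dp, full precision carried).
Each pᵢ ln pᵢ term: 0.054945×(-2.901422)=-0.159419, 0.164835×(-1.802809)=-0.297166, 0.56044×(-0.579034)=-0.324513, 0.043956×(-3.124565)=-0.137344, 0.065934×(-2.719100)=-0.179281, 0.10989×(-2.208274)=-0.242668.
Sum = -1.340391, so H' = 1.3404.

1.3404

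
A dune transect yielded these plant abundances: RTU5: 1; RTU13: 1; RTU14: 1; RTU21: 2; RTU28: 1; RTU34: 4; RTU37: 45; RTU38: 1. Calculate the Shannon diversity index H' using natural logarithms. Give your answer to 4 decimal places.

0.8427

Total N = 1+1+1+2+1+4+45+1 = 56, so the proportions are 0.0178571, 0.0178571, 0.0178571, 0.0357143, 0.0178571, 0.0714286, 0.8035714, 0.0178571 (working shown to 7 dp, full precision carried).
Each pᵢ ln pᵢ term: 0.0178571×(-4.0253517)=-0.0718813, 0.0178571×(-4.0253517)=-0.0718813, 0.0178571×(-4.0253517)=-0.0718813, 0.0357143×(-3.3322045)=-0.1190073, 0.0178571×(-4.0253517)=-0.0718813, 0.0714286×(-2.6390573)=-0.1885041, 0.8035714×(-0.2186892)=-0.1757324, 0.0178571×(-4.0253517)=-0.0718813.
Sum = -0.8426502, so H' = 0.8427.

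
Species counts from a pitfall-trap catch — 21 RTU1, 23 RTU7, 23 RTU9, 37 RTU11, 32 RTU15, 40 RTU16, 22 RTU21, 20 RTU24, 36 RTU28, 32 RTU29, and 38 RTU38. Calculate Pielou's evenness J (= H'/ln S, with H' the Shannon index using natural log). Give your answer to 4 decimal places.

0.9868

Total N = 21+23+23+37+32+40+22+20+36+32+38 = 324, so the proportions are 0.064815, 0.070988, 0.070988, 0.114198, 0.098765, 0.123457, 0.067901, 0.061728, 0.111111, 0.098765, 0.117284 (working shown to 6 dp, full precision carried).
H' = −Σ pᵢ ln pᵢ = −((-0.177348) + (-0.187780) + (-0.187780) + (-0.247789) + (-0.228643) + (-0.258255) + (-0.182634) + (-0.171914) + (-0.244136) + (-0.228643) + (-0.251358)) = 2.366279.
With S = 11 species, ln S = 2.397895, so J = 2.366279/2.397895 = 0.986815, i.e. 0.9868 to 4 decimal places.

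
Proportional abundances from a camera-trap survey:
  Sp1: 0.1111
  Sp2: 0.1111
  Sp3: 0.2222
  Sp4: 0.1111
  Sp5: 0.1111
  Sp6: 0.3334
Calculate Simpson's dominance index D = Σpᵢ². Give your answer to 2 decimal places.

0.21

D = 0.1111² + 0.1111² + 0.2222² + 0.1111² + 0.1111² + 0.3334² = 0.0123 + 0.0123 + 0.0494 + 0.0123 + 0.0123 + 0.1112 = 0.2099 (working shown to 4 dp, full precision carried).
To 2 decimal places, D = 0.21.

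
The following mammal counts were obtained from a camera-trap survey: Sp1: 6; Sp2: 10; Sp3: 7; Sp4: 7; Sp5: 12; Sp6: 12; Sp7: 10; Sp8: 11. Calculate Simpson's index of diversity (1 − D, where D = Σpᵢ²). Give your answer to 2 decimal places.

Total N = 6+10+7+7+12+12+10+11 = 75, so the proportions are 0.08, 0.1333, 0.0933, 0.0933, 0.16, 0.16, 0.1333, 0.1467 (working shown to 4 dp, full precision carried).
D = 0.08² + 0.1333² + 0.0933² + 0.0933² + 0.16² + 0.16² + 0.1333² + 0.1467² = 0.0064 + 0.0178 + 0.0087 + 0.0087 + 0.0256 + 0.0256 + 0.0178 + 0.0215 = 0.1321.
So 1 − D = 0.8679, i.e. 0.87 to 2 decimal places.

0.87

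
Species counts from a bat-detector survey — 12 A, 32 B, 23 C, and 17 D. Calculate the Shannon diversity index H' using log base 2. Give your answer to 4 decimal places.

Total N = 12+32+23+17 = 84, so the proportions are 0.142857, 0.380952, 0.27381, 0.202381 (working shown to 6 dp, full precision carried).
Each pᵢ log₂ pᵢ term: 0.142857×(-2.807355)=-0.401051, 0.380952×(-1.392317)=-0.530407, 0.27381×(-1.868755)=-0.511683, 0.202381×(-2.304855)=-0.466459.
Sum = -1.909599, so H' = 1.9096.

1.9096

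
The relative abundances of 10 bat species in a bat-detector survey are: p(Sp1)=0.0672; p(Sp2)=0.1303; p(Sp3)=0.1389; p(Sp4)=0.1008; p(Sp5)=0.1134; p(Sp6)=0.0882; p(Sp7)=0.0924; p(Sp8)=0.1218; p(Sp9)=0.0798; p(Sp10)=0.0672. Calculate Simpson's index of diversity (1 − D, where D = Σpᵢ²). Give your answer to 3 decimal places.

0.894

D = 0.0672² + 0.1303² + 0.1389² + 0.1008² + 0.1134² + 0.0882² + 0.0924² + 0.1218² + 0.0798² + 0.0672² = 0.00452 + 0.01698 + 0.01929 + 0.01016 + 0.01286 + 0.00778 + 0.00854 + 0.01484 + 0.00637 + 0.00452 = 0.10584 (working shown to 5 dp, full precision carried).
So 1 − D = 0.89416, i.e. 0.894 to 3 decimal places.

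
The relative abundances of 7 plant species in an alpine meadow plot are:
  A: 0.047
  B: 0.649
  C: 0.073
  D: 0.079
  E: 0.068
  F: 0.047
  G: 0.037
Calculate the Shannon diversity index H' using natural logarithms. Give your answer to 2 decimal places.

Each pᵢ ln pᵢ term (working shown to 4 dp, full precision carried): 0.047×(-3.0576)=-0.1437, 0.649×(-0.4323)=-0.2806, 0.073×(-2.6173)=-0.1911, 0.079×(-2.5383)=-0.2005, 0.068×(-2.6882)=-0.1828, 0.047×(-3.0576)=-0.1437, 0.037×(-3.2968)=-0.1220.
Sum = -1.2644, so H' = 1.26.

1.26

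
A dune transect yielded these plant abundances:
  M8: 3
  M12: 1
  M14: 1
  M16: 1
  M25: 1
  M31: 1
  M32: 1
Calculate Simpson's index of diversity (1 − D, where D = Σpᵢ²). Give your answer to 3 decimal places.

Total N = 3+1+1+1+1+1+1 = 9, so the proportions are 0.33333, 0.11111, 0.11111, 0.11111, 0.11111, 0.11111, 0.11111 (working shown to 5 dp, full precision carried).
D = 0.33333² + 0.11111² + 0.11111² + 0.11111² + 0.11111² + 0.11111² + 0.11111² = 0.11111 + 0.01235 + 0.01235 + 0.01235 + 0.01235 + 0.01235 + 0.01235 = 0.18519.
So 1 − D = 0.81481, i.e. 0.815 to 3 decimal places.

0.815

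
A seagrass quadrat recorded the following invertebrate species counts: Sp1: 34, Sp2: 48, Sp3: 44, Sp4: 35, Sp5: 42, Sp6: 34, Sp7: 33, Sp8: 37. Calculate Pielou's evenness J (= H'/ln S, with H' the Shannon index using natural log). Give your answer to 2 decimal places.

Total N = 34+48+44+35+42+34+33+37 = 307, so the proportions are 0.1107, 0.1564, 0.1433, 0.114, 0.1368, 0.1107, 0.1075, 0.1205 (working shown to 4 dp, full precision carried).
H' = −Σ pᵢ ln pᵢ = −((-0.2437) + (-0.2901) + (-0.2784) + (-0.2476) + (-0.2721) + (-0.2437) + (-0.2397) + (-0.2550)) = 2.0704.
With S = 8 species, ln S = 2.0794, so J = 2.0704/2.0794 = 0.9957, i.e. 1.00 to 2 decimal places.

1.00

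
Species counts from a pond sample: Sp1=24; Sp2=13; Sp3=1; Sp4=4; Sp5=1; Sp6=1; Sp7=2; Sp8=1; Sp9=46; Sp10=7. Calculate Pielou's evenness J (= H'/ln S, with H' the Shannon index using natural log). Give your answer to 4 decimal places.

0.6698

Total N = 24+13+1+4+1+1+2+1+46+7 = 100, so the proportions are 0.24, 0.13, 0.01, 0.04, 0.01, 0.01, 0.02, 0.01, 0.46, 0.07 (working shown to 6 dp, full precision carried).
H' = −Σ pᵢ ln pᵢ = −((-0.342508) + (-0.265229) + (-0.046052) + (-0.128755) + (-0.046052) + (-0.046052) + (-0.078240) + (-0.046052) + (-0.357203) + (-0.186148)) = 1.542290.
With S = 10 species, ln S = 2.302585, so J = 1.542290/2.302585 = 0.669808, i.e. 0.6698 to 4 decimal places.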